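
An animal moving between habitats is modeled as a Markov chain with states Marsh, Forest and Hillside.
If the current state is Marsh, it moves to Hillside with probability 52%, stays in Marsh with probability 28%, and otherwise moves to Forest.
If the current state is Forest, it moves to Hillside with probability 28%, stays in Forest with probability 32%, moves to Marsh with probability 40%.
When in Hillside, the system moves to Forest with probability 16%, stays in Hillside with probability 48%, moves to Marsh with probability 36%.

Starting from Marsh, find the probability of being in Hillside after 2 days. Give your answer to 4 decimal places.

0.4512

Sum over the intermediate state after 1 day:
P = P(Marsh→Marsh)·P(Marsh→Hillside) + P(Marsh→Forest)·P(Forest→Hillside) + P(Marsh→Hillside)·P(Hillside→Hillside)
  = 0.28×0.52 + 0.2×0.28 + 0.52×0.48
  = 0.1456 + 0.0560 + 0.2496 = 0.4512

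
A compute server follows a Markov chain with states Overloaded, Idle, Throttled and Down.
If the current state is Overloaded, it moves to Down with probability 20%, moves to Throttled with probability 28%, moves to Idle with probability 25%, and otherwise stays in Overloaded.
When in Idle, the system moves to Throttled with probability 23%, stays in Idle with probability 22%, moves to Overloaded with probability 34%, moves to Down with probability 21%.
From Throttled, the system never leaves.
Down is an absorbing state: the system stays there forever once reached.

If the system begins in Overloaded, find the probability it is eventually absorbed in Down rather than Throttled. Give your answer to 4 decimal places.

Let h(s) be the probability of absorption at Down starting from transient state s. Then h(Down) = 1 and h(Throttled) = 0. By first-step analysis:
h(Overloaded) = 0.27·h(Overloaded) + 0.25·h(Idle) + 0.28·0 + 0.2·1
h(Idle) = 0.34·h(Overloaded) + 0.22·h(Idle) + 0.23·0 + 0.21·1
Solving: h(Overloaded) = 0.4304, h(Idle) = 0.4569.
Starting from Overloaded, the probability is 0.4304.

0.4304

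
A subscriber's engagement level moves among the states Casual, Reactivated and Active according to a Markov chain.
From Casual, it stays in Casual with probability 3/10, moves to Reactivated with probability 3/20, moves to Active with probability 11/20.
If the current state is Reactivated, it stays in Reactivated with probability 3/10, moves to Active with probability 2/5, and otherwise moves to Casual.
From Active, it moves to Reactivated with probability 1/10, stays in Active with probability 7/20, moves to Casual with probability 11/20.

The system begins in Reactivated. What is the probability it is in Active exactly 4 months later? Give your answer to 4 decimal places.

Propagate the distribution vector 4 months from Reactivated.
After 0 months: (0.0000, 1.0000, 0.0000)
After 1 month: (0.3000, 0.3000, 0.4000)
After 2 months: (0.4000, 0.1750, 0.4250)
After 3 months: (0.4063, 0.1550, 0.4388)
After 4 months: (0.4097, 0.1513, 0.4390)
P(in Active after 4 months) = 0.4390

0.4390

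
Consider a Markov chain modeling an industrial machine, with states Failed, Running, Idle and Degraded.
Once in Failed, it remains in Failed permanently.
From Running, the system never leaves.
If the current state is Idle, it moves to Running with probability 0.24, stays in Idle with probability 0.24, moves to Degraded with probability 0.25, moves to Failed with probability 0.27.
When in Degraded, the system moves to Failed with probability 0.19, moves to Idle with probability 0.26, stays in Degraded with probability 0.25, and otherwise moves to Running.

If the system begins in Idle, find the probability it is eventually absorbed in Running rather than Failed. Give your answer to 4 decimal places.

Let h(s) be the probability of absorption at Running starting from transient state s. Then h(Running) = 1 and h(Failed) = 0. By first-step analysis:
h(Idle) = 0.27·0 + 0.24·1 + 0.24·h(Idle) + 0.25·h(Degraded)
h(Degraded) = 0.19·0 + 0.3·1 + 0.26·h(Idle) + 0.25·h(Degraded)
Solving: h(Idle) = 0.5050, h(Degraded) = 0.5750.
Starting from Idle, the probability is 0.5050.

0.5050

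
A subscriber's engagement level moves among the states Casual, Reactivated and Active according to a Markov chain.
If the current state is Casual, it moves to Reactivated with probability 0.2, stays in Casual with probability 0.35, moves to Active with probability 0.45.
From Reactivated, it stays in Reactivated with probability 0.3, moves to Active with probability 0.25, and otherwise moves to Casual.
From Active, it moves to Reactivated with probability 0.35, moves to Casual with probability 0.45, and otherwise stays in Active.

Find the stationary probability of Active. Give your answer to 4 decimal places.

0.3160

Let the stationary distribution be π with π = πP and π_1 + π_2 + π_3 = 1.
π_1 = 0.35·π_1 + 0.45·π_2 + 0.45·π_3
π_2 = 0.2·π_1 + 0.3·π_2 + 0.35·π_3
Solving with the normalization constraint gives π = (0.4091, 0.2749, 0.3160).
So the stationary probability of Active is 0.3160.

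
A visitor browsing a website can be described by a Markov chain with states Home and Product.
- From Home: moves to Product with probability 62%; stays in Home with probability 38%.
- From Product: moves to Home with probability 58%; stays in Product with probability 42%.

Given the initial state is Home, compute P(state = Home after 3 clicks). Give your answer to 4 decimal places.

0.4792

Propagate the distribution vector 3 clicks from Home.
After 0 clicks: (1.0000, 0.0000)
After 1 click: (0.3800, 0.6200)
After 2 clicks: (0.5040, 0.4960)
After 3 clicks: (0.4792, 0.5208)
P(in Home after 3 clicks) = 0.4792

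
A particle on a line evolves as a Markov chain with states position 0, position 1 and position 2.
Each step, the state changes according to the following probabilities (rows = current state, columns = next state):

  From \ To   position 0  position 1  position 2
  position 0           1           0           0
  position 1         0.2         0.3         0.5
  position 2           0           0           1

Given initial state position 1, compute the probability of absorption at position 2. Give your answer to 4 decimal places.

Let h(s) be the probability of absorption at position 2 starting from transient state s. Then h(position 2) = 1 and h(position 0) = 0. By first-step analysis:
h(position 1) = 0.2·0 + 0.3·h(position 1) + 0.5·1
Solving: h(position 1) = 0.7143.
Starting from position 1, the probability is 0.7143.

0.7143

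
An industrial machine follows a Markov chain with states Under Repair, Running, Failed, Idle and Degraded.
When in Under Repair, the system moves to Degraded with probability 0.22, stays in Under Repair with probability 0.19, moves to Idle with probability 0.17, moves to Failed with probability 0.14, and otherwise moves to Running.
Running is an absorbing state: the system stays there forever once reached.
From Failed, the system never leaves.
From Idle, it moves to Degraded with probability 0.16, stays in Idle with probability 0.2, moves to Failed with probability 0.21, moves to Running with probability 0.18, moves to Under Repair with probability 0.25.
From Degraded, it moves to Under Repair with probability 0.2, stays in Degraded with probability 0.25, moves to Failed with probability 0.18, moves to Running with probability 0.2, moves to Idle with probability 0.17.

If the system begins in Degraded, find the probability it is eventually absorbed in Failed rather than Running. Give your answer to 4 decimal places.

Let h(s) be the probability of absorption at Failed starting from transient state s. Then h(Failed) = 1 and h(Running) = 0. By first-step analysis:
h(Under Repair) = 0.19·h(Under Repair) + 0.28·0 + 0.14·1 + 0.17·h(Idle) + 0.22·h(Degraded)
h(Idle) = 0.25·h(Under Repair) + 0.18·0 + 0.21·1 + 0.2·h(Idle) + 0.16·h(Degraded)
h(Degraded) = 0.2·h(Under Repair) + 0.2·0 + 0.18·1 + 0.17·h(Idle) + 0.25·h(Degraded)
Solving: h(Under Repair) = 0.3962, h(Idle) = 0.4771, h(Degraded) = 0.4538.
Starting from Degraded, the probability is 0.4538.

0.4538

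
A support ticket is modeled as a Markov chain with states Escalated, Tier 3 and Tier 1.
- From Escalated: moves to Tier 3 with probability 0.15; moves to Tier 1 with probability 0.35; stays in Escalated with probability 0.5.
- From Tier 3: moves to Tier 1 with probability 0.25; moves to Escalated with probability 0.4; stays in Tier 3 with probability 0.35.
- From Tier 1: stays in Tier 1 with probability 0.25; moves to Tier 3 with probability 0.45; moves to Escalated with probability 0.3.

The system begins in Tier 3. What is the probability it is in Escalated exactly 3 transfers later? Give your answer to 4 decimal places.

Propagate the distribution vector 3 transfers from Tier 3.
After 0 transfers: (0.0000, 1.0000, 0.0000)
After 1 transfer: (0.4000, 0.3500, 0.2500)
After 2 transfers: (0.4150, 0.2950, 0.2900)
After 3 transfers: (0.4125, 0.2960, 0.2915)
P(in Escalated after 3 transfers) = 0.4125

0.4125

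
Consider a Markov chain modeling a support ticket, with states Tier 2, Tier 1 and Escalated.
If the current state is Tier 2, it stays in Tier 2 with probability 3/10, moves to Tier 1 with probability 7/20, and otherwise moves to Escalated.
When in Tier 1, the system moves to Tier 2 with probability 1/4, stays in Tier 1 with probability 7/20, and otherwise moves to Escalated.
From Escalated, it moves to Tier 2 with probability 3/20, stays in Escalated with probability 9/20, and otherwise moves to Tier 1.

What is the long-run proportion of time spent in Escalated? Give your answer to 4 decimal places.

0.4095

Let the stationary distribution be π with π = πP and π_1 + π_2 + π_3 = 1.
π_1 = 0.3·π_1 + 0.25·π_2 + 0.15·π_3
π_2 = 0.35·π_1 + 0.35·π_2 + 0.4·π_3
Solving with the normalization constraint gives π = (0.2201, 0.3705, 0.4095).
So the stationary probability of Escalated is 0.4095.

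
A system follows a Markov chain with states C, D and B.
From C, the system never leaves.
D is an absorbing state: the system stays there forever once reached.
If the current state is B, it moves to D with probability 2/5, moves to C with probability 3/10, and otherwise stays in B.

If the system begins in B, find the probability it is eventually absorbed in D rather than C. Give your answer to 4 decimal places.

0.5714

Let h(s) be the probability of absorption at D starting from transient state s. Then h(D) = 1 and h(C) = 0. By first-step analysis:
h(B) = 0.3·0 + 0.4·1 + 0.3·h(B)
Solving: h(B) = 0.5714.
Starting from B, the probability is 0.5714.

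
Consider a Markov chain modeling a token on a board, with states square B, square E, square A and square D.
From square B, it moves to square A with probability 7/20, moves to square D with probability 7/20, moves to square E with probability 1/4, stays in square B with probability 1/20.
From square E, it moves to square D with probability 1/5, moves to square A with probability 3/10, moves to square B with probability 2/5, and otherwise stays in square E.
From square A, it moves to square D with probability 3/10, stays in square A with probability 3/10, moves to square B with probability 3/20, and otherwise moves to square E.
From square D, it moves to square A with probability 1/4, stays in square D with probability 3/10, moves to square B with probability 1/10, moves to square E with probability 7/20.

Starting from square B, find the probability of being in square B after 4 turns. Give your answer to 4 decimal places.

Propagate the distribution vector 4 turns from square B.
After 0 turns: (1.0000, 0.0000, 0.0000, 0.0000)
After 1 turn: (0.0500, 0.2500, 0.3500, 0.3500)
After 2 turns: (0.1900, 0.2475, 0.2850, 0.2775)
After 3 turns: (0.1790, 0.2406, 0.2956, 0.2848)
After 4 turns: (0.1780, 0.2424, 0.2947, 0.2849)
P(in square B after 4 turns) = 0.1780

0.1780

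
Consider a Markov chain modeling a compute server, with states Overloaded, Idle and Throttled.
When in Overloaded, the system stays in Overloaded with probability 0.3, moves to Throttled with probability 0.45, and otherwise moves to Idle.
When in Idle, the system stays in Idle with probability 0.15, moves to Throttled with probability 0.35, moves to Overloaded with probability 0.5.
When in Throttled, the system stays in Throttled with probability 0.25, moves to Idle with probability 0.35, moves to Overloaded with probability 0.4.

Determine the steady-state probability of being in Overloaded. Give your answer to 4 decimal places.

0.3872

Let the stationary distribution be π with π = πP and π_1 + π_2 + π_3 = 1.
π_1 = 0.3·π_1 + 0.5·π_2 + 0.4·π_3
π_2 = 0.25·π_1 + 0.15·π_2 + 0.35·π_3
Solving with the normalization constraint gives π = (0.3872, 0.2594, 0.3534).
So the stationary probability of Overloaded is 0.3872.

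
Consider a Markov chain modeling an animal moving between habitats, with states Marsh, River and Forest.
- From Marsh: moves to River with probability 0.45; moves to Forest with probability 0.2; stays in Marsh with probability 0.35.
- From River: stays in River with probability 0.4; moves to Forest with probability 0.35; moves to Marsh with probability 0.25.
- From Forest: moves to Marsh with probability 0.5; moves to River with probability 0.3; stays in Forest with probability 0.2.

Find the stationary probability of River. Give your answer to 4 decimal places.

Let the stationary distribution be π with π = πP and π_1 + π_2 + π_3 = 1.
π_1 = 0.35·π_1 + 0.25·π_2 + 0.5·π_3
π_2 = 0.45·π_1 + 0.4·π_2 + 0.3·π_3
Solving with the normalization constraint gives π = (0.3497, 0.3916, 0.2587).
So the stationary probability of River is 0.3916.

0.3916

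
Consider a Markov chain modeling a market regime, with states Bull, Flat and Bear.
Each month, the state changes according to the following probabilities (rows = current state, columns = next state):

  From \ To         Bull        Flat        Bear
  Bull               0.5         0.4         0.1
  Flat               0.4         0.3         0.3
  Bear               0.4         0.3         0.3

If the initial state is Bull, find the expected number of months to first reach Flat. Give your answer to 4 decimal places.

2.5806

Let t(s) be the expected number of months to first reach Flat from state s, with t(Flat) = 0. Conditioning on the first month:
t(Bull) = 1 + 0.5·t(Bull) + 0.1·t(Bear)
t(Bear) = 1 + 0.4·t(Bull) + 0.3·t(Bear)
Solving: t(Bull) = 2.5806, t(Bear) = 2.9032.
Expected months from Bull to Flat: 2.5806.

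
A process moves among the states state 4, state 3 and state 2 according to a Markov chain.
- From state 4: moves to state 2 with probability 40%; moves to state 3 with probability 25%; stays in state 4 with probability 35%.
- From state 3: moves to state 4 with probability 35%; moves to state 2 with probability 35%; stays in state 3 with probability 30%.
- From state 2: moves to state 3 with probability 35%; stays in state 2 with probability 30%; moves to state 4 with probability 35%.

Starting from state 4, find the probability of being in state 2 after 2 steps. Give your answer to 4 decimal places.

Sum over the intermediate state after 1 step:
P = P(state 4→state 4)·P(state 4→state 2) + P(state 4→state 3)·P(state 3→state 2) + P(state 4→state 2)·P(state 2→state 2)
  = 0.35×0.4 + 0.25×0.35 + 0.4×0.3
  = 0.1400 + 0.0875 + 0.1200 = 0.3475

0.3475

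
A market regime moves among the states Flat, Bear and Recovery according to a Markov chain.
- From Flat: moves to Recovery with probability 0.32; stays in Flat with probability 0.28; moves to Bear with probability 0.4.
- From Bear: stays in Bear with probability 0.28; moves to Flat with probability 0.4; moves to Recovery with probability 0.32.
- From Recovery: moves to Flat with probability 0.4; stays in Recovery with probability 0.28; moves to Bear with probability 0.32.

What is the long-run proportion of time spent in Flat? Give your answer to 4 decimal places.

Let the stationary distribution be π with π = πP and π_1 + π_2 + π_3 = 1.
π_1 = 0.28·π_1 + 0.4·π_2 + 0.4·π_3
π_2 = 0.4·π_1 + 0.28·π_2 + 0.32·π_3
Solving with the normalization constraint gives π = (0.3571, 0.3352, 0.3077).
So the stationary probability of Flat is 0.3571.

0.3571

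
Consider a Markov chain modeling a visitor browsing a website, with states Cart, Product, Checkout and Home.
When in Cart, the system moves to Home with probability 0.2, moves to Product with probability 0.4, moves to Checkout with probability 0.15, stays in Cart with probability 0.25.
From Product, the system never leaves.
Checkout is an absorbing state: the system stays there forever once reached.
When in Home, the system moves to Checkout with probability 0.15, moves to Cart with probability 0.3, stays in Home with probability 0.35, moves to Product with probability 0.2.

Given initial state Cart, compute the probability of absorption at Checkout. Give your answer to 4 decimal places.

Let h(s) be the probability of absorption at Checkout starting from transient state s. Then h(Checkout) = 1 and h(Product) = 0. By first-step analysis:
h(Cart) = 0.25·h(Cart) + 0.4·0 + 0.15·1 + 0.2·h(Home)
h(Home) = 0.3·h(Cart) + 0.2·0 + 0.15·1 + 0.35·h(Home)
Solving: h(Cart) = 0.2982, h(Home) = 0.3684.
Starting from Cart, the probability is 0.2982.

0.2982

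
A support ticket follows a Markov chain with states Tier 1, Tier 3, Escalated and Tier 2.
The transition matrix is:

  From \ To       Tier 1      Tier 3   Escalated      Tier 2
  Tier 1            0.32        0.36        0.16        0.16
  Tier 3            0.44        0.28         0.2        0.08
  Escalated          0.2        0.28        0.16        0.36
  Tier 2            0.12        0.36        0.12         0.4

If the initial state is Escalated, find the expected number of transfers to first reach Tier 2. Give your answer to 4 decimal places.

Let t(s) be the expected number of transfers to first reach Tier 2 from state s, with t(Tier 2) = 0. Conditioning on the first transfer:
t(Tier 1) = 1 + 0.32·t(Tier 1) + 0.36·t(Tier 3) + 0.16·t(Escalated)
t(Tier 3) = 1 + 0.44·t(Tier 1) + 0.28·t(Tier 3) + 0.2·t(Escalated)
t(Escalated) = 1 + 0.2·t(Tier 1) + 0.28·t(Tier 3) + 0.16·t(Escalated)
Solving: t(Tier 1) = 5.9199, t(Tier 3) = 6.3134, t(Escalated) = 4.7044.
Expected transfers from Escalated to Tier 2: 4.7044.

4.7044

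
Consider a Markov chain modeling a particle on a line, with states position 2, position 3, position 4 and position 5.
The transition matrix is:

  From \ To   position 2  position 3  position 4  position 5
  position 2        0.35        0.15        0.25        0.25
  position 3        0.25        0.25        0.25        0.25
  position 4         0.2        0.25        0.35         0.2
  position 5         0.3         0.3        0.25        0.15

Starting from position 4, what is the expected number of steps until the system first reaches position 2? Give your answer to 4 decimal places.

Let t(s) be the expected number of steps to first reach position 2 from state s, with t(position 2) = 0. Conditioning on the first step:
t(position 3) = 1 + 0.25·t(position 3) + 0.25·t(position 4) + 0.25·t(position 5)
t(position 4) = 1 + 0.25·t(position 3) + 0.35·t(position 4) + 0.2·t(position 5)
t(position 5) = 1 + 0.3·t(position 3) + 0.25·t(position 4) + 0.15·t(position 5)
Solving: t(position 3) = 4.0512, t(position 4) = 4.2864, t(position 5) = 3.8670.
Expected steps from position 4 to position 2: 4.2864.

4.2864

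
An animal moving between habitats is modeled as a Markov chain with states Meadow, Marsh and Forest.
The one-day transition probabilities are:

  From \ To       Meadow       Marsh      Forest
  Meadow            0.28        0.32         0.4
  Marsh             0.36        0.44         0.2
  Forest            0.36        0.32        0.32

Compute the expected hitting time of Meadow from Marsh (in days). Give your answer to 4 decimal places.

2.7778

Let t(s) be the expected number of days to first reach Meadow from state s, with t(Meadow) = 0. Conditioning on the first day:
t(Marsh) = 1 + 0.44·t(Marsh) + 0.2·t(Forest)
t(Forest) = 1 + 0.32·t(Marsh) + 0.32·t(Forest)
Solving: t(Marsh) = 2.7778, t(Forest) = 2.7778.
Expected days from Marsh to Meadow: 2.7778.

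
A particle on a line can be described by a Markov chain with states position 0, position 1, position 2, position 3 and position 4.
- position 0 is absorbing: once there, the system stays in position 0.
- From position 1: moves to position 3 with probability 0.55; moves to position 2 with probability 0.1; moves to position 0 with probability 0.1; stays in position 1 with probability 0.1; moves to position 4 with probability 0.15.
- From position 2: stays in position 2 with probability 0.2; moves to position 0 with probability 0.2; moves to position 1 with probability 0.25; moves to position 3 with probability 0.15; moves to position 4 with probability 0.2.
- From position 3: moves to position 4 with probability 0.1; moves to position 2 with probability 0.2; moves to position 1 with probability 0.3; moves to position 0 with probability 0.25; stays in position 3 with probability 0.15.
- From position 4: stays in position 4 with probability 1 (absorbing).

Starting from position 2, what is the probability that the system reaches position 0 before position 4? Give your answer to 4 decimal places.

0.5350

Let h(s) be the probability of absorption at position 0 starting from transient state s. Then h(position 0) = 1 and h(position 4) = 0. By first-step analysis:
h(position 1) = 0.1·1 + 0.1·h(position 1) + 0.1·h(position 2) + 0.55·h(position 3) + 0.15·0
h(position 2) = 0.2·1 + 0.25·h(position 1) + 0.2·h(position 2) + 0.15·h(position 3) + 0.2·0
h(position 3) = 0.25·1 + 0.3·h(position 1) + 0.2·h(position 2) + 0.15·h(position 3) + 0.1·0
Solving: h(position 1) = 0.5447, h(position 2) = 0.5350, h(position 3) = 0.6123.
Starting from position 2, the probability is 0.5350.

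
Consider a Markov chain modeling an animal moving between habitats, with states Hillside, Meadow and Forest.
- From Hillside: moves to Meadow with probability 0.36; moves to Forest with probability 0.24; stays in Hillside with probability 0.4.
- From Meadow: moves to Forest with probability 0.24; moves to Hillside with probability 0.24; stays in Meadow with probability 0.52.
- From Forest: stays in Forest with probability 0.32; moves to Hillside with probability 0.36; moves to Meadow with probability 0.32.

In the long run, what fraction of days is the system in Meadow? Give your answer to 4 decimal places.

0.4161

Let the stationary distribution be π with π = πP and π_1 + π_2 + π_3 = 1.
π_1 = 0.4·π_1 + 0.24·π_2 + 0.36·π_3
π_2 = 0.36·π_1 + 0.52·π_2 + 0.32·π_3
Solving with the normalization constraint gives π = (0.3230, 0.4161, 0.2609).
So the stationary probability of Meadow is 0.4161.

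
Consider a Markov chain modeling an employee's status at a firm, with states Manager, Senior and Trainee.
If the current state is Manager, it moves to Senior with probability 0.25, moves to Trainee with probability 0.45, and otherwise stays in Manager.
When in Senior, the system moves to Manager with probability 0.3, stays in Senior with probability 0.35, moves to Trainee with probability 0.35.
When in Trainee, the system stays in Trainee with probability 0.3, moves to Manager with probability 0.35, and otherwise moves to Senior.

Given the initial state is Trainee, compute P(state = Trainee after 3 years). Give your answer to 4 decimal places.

0.3630

Propagate the distribution vector 3 years from Trainee.
After 0 years: (0.0000, 0.0000, 1.0000)
After 1 year: (0.3500, 0.3500, 0.3000)
After 2 years: (0.3150, 0.3150, 0.3700)
After 3 years: (0.3185, 0.3185, 0.3630)
P(in Trainee after 3 years) = 0.3630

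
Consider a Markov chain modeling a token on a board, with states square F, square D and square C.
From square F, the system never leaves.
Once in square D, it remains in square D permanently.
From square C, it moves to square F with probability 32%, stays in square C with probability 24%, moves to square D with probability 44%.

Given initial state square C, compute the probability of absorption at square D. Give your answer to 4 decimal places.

0.5789

Let h(s) be the probability of absorption at square D starting from transient state s. Then h(square D) = 1 and h(square F) = 0. By first-step analysis:
h(square C) = 0.32·0 + 0.44·1 + 0.24·h(square C)
Solving: h(square C) = 0.5789.
Starting from square C, the probability is 0.5789.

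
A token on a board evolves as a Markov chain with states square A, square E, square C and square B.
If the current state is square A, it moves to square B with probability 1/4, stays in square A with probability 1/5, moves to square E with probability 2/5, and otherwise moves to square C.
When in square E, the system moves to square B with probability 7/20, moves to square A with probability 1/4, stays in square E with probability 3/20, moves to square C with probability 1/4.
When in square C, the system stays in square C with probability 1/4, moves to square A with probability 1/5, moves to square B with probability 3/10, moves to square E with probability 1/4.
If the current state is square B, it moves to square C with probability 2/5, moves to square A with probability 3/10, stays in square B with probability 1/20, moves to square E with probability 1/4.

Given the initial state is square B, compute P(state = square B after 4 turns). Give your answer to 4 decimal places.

Propagate the distribution vector 4 turns from square B.
After 0 turns: (0.0000, 0.0000, 0.0000, 1.0000)
After 1 turn: (0.3000, 0.2500, 0.4000, 0.0500)
After 2 turns: (0.2175, 0.2700, 0.2275, 0.2850)
After 3 turns: (0.2420, 0.2556, 0.2710, 0.2314)
After 4 turns: (0.2359, 0.2607, 0.2605, 0.2428)
P(in square B after 4 turns) = 0.2428

0.2428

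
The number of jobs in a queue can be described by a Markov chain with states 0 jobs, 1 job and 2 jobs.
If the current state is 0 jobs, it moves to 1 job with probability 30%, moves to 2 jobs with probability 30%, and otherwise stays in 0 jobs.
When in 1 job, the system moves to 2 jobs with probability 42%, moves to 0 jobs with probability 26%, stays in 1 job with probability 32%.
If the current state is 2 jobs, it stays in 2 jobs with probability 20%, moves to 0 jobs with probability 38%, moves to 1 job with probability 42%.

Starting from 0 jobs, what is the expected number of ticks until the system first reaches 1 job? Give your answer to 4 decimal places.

3.0055

Let t(s) be the expected number of ticks to first reach 1 job from state s, with t(1 job) = 0. Conditioning on the first tick:
t(0 jobs) = 1 + 0.4·t(0 jobs) + 0.3·t(2 jobs)
t(2 jobs) = 1 + 0.38·t(0 jobs) + 0.2·t(2 jobs)
Solving: t(0 jobs) = 3.0055, t(2 jobs) = 2.6776.
Expected ticks from 0 jobs to 1 job: 3.0055.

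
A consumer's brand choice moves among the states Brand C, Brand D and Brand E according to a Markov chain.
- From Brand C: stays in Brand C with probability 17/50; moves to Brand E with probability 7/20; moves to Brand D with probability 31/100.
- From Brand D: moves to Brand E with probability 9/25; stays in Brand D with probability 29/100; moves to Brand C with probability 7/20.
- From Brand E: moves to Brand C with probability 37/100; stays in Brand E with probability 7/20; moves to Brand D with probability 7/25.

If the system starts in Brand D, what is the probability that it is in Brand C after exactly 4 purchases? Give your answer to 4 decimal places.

Propagate the distribution vector 4 purchases from Brand D.
After 0 purchases: (0.0000, 1.0000, 0.0000)
After 1 purchase: (0.3500, 0.2900, 0.3600)
After 2 purchases: (0.3537, 0.2934, 0.3529)
After 3 purchases: (0.3535, 0.2935, 0.3529)
After 4 purchases: (0.3535, 0.2935, 0.3529)
P(in Brand C after 4 purchases) = 0.3535

0.3535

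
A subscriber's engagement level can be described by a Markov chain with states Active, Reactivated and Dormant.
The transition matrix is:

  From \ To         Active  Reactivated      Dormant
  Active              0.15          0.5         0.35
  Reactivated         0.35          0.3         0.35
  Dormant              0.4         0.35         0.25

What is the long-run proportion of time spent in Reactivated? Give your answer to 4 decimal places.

0.3769

Let the stationary distribution be π with π = πP and π_1 + π_2 + π_3 = 1.
π_1 = 0.15·π_1 + 0.35·π_2 + 0.4·π_3
π_2 = 0.5·π_1 + 0.3·π_2 + 0.35·π_3
Solving with the normalization constraint gives π = (0.3049, 0.3769, 0.3182).
So the stationary probability of Reactivated is 0.3769.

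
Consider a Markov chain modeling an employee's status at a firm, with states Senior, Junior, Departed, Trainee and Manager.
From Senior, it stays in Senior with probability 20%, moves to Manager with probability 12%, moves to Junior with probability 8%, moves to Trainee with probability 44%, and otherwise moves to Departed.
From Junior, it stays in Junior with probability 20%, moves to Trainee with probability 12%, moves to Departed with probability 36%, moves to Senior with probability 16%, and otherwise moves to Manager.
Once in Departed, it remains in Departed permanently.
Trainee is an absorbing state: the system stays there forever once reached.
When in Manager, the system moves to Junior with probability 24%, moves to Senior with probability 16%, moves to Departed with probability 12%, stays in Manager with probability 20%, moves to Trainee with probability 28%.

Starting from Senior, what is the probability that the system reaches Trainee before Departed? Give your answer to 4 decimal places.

0.6822

Let h(s) be the probability of absorption at Trainee starting from transient state s. Then h(Trainee) = 1 and h(Departed) = 0. By first-step analysis:
h(Senior) = 0.2·h(Senior) + 0.08·h(Junior) + 0.16·0 + 0.44·1 + 0.12·h(Manager)
h(Junior) = 0.16·h(Senior) + 0.2·h(Junior) + 0.36·0 + 0.12·1 + 0.16·h(Manager)
h(Manager) = 0.16·h(Senior) + 0.24·h(Junior) + 0.12·0 + 0.28·1 + 0.2·h(Manager)
Solving: h(Senior) = 0.6822, h(Junior) = 0.4082, h(Manager) = 0.6089.
Starting from Senior, the probability is 0.6822.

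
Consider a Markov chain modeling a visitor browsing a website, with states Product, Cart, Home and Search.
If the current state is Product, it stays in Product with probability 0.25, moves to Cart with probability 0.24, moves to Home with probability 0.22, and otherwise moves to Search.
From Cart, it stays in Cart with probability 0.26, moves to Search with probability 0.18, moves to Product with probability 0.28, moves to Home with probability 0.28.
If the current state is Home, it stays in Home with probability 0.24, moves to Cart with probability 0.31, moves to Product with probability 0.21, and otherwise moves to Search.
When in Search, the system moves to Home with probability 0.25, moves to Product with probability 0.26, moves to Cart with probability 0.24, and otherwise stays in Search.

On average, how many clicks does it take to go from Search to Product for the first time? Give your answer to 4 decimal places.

3.9605

Let t(s) be the expected number of clicks to first reach Product from state s, with t(Product) = 0. Conditioning on the first click:
t(Cart) = 1 + 0.26·t(Cart) + 0.28·t(Home) + 0.18·t(Search)
t(Home) = 1 + 0.31·t(Cart) + 0.24·t(Home) + 0.24·t(Search)
t(Search) = 1 + 0.24·t(Cart) + 0.25·t(Home) + 0.25·t(Search)
Solving: t(Cart) = 3.8855, t(Home) = 4.1513, t(Search) = 3.9605.
Expected clicks from Search to Product: 3.9605.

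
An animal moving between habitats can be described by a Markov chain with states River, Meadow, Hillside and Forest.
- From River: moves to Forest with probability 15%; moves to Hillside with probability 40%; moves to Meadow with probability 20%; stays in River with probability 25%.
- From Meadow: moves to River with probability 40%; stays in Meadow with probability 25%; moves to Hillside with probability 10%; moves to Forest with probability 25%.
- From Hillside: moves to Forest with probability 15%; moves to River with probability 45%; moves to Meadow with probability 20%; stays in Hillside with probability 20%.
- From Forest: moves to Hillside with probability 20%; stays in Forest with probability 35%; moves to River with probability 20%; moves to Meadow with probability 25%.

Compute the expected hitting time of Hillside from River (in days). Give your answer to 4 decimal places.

3.4436

Let t(s) be the expected number of days to first reach Hillside from state s, with t(Hillside) = 0. Conditioning on the first day:
t(River) = 1 + 0.25·t(River) + 0.2·t(Meadow) + 0.15·t(Forest)
t(Meadow) = 1 + 0.4·t(River) + 0.25·t(Meadow) + 0.25·t(Forest)
t(Forest) = 1 + 0.2·t(River) + 0.25·t(Meadow) + 0.35·t(Forest)
Solving: t(River) = 3.4436, t(Meadow) = 4.6294, t(Forest) = 4.3786.
Expected days from River to Hillside: 3.4436.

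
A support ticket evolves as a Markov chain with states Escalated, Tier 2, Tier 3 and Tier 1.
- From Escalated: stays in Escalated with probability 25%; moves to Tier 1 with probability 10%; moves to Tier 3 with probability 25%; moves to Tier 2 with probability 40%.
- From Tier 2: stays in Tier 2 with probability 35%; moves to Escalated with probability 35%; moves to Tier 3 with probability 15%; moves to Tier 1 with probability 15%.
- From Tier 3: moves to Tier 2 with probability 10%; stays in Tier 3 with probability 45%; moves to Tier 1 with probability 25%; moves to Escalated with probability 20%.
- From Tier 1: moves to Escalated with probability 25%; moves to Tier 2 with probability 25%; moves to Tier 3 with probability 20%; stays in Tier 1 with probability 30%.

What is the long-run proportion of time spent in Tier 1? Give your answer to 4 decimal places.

Let the stationary distribution be π with π = πP and π_1 + π_2 + π_3 + π_4 = 1.
π_1 = 0.25·π_1 + 0.35·π_2 + 0.2·π_3 + 0.25·π_4
π_2 = 0.4·π_1 + 0.35·π_2 + 0.1·π_3 + 0.25·π_4
π_3 = 0.25·π_1 + 0.15·π_2 + 0.45·π_3 + 0.2·π_4
Solving with the normalization constraint gives π = (0.2645, 0.2776, 0.2658, 0.1922).
So the stationary probability of Tier 1 is 0.1922.

0.1922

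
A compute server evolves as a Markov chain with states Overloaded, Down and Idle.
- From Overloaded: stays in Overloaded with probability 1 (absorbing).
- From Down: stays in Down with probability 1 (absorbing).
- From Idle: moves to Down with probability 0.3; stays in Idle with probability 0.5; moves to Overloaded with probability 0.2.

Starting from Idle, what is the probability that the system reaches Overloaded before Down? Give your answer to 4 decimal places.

Let h(s) be the probability of absorption at Overloaded starting from transient state s. Then h(Overloaded) = 1 and h(Down) = 0. By first-step analysis:
h(Idle) = 0.2·1 + 0.3·0 + 0.5·h(Idle)
Solving: h(Idle) = 0.4000.
Starting from Idle, the probability is 0.4000.

0.4000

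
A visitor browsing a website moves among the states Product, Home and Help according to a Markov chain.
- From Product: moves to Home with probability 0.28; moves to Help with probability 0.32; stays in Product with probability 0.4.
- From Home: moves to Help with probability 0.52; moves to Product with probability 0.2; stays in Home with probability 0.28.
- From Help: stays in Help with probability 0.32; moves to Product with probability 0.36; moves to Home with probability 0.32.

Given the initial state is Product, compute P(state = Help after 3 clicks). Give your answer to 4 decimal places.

0.3786

Propagate the distribution vector 3 clicks from Product.
After 0 clicks: (1.0000, 0.0000, 0.0000)
After 1 click: (0.4000, 0.2800, 0.3200)
After 2 clicks: (0.3312, 0.2928, 0.3760)
After 3 clicks: (0.3264, 0.2950, 0.3786)
P(in Help after 3 clicks) = 0.3786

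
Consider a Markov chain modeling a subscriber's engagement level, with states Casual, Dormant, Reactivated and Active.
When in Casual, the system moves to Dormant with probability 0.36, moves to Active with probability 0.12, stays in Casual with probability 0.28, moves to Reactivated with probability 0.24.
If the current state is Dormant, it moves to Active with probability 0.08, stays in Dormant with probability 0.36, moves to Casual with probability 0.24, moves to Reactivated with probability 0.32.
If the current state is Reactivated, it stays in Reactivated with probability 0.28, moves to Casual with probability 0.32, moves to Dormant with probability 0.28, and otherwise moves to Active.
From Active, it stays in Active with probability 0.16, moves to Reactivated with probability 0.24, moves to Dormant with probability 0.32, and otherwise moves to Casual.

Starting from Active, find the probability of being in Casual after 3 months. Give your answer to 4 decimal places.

Propagate the distribution vector 3 months from Active.
After 0 months: (0.0000, 0.0000, 0.0000, 1.0000)
After 1 month: (0.2800, 0.3200, 0.2400, 0.1600)
After 2 months: (0.2768, 0.3344, 0.2752, 0.1136)
After 3 months: (0.2776, 0.3334, 0.2778, 0.1112)
P(in Casual after 3 months) = 0.2776

0.2776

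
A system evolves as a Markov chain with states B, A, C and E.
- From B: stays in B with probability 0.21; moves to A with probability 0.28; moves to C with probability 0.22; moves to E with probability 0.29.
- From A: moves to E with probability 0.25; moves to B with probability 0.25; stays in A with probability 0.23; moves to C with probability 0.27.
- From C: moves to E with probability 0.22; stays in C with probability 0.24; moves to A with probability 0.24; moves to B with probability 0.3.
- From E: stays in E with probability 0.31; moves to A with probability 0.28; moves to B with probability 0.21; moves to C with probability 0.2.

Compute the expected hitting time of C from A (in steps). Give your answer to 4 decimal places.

4.1804

Let t(s) be the expected number of steps to first reach C from state s, with t(C) = 0. Conditioning on the first step:
t(B) = 1 + 0.21·t(B) + 0.28·t(A) + 0.29·t(E)
t(A) = 1 + 0.25·t(B) + 0.23·t(A) + 0.25·t(E)
t(E) = 1 + 0.21·t(B) + 0.28·t(A) + 0.31·t(E)
Solving: t(B) = 4.3930, t(A) = 4.1804, t(E) = 4.4827.
Expected steps from A to C: 4.1804.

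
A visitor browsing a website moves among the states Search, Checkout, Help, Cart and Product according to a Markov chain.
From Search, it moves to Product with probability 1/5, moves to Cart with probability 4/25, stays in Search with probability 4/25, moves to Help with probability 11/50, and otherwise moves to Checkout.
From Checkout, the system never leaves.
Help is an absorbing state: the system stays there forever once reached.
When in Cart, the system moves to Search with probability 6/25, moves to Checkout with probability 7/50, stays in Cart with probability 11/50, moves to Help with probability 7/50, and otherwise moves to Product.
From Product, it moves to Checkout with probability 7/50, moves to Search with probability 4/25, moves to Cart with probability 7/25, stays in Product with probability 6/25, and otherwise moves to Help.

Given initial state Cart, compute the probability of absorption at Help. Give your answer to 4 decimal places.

0.5023

Let h(s) be the probability of absorption at Help starting from transient state s. Then h(Help) = 1 and h(Checkout) = 0. By first-step analysis:
h(Search) = 0.16·h(Search) + 0.26·0 + 0.22·1 + 0.16·h(Cart) + 0.2·h(Product)
h(Cart) = 0.24·h(Search) + 0.14·0 + 0.14·1 + 0.22·h(Cart) + 0.26·h(Product)
h(Product) = 0.16·h(Search) + 0.14·0 + 0.18·1 + 0.28·h(Cart) + 0.24·h(Product)
Solving: h(Search) = 0.4822, h(Cart) = 0.5023, h(Product) = 0.5234.
Starting from Cart, the probability is 0.5023.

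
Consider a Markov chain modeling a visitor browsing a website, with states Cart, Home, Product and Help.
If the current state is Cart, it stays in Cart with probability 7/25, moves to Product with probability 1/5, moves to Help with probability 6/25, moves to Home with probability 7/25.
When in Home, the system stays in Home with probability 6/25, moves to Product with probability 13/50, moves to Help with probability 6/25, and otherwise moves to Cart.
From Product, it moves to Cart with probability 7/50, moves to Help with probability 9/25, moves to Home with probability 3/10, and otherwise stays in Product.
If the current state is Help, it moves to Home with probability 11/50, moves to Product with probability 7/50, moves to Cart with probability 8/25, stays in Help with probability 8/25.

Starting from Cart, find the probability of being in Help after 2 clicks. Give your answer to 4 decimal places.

0.2832

Propagate the distribution vector 2 clicks from Cart.
After 0 clicks: (1.0000, 0.0000, 0.0000, 0.0000)
After 1 click: (0.2800, 0.2800, 0.2000, 0.2400)
After 2 clicks: (0.2560, 0.2584, 0.2024, 0.2832)
P(in Help after 2 clicks) = 0.2832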